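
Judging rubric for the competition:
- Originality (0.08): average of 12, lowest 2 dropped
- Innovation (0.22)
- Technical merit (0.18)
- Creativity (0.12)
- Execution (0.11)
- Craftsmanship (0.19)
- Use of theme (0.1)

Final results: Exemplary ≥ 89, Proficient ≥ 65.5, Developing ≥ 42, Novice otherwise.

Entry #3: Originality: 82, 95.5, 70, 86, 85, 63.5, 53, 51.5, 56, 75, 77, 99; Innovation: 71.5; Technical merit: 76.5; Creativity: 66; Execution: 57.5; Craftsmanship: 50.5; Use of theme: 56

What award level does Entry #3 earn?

Originality: drop 51.5, 53 → average of remaining 10 = 789/10 = 78.9
Weighted total:
  Originality 78.9 × 0.08 = 6.312
  Innovation 71.5 × 0.22 = 15.73
  Technical merit 76.5 × 0.18 = 13.77
  Creativity 66 × 0.12 = 7.92
  Execution 57.5 × 0.11 = 6.325
  Craftsmanship 50.5 × 0.19 = 9.595
  Use of theme 56 × 0.1 = 5.6
Sum = 65.252
65.252 is ≥ 42 and < 65.5 → Developing

Developing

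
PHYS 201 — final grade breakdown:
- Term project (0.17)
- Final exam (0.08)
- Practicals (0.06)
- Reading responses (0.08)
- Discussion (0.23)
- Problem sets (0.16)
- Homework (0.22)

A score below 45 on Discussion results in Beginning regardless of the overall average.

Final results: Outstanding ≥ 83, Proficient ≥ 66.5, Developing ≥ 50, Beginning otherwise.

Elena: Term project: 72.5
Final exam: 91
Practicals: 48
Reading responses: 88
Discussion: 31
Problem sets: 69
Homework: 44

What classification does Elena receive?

Beginning

Discussion score 31 < 45: minimum not met.
Weighted total:
  Term project 72.5 × 0.17 = 12.325
  Final exam 91 × 0.08 = 7.28
  Practicals 48 × 0.06 = 2.88
  Reading responses 88 × 0.08 = 7.04
  Discussion 31 × 0.23 = 7.13
  Problem sets 69 × 0.16 = 11.04
  Homework 44 × 0.22 = 9.68
Sum = 57.375
Because the Discussion minimum was not met, the result is Beginning.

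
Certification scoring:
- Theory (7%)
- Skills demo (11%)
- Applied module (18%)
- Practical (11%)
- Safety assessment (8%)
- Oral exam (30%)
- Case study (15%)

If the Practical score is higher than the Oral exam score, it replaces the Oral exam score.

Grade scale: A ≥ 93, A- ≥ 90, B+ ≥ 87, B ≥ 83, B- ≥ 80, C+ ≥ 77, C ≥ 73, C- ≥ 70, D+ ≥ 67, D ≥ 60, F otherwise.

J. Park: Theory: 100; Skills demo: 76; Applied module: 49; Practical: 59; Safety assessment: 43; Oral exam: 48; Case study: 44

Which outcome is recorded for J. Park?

Practical (59) > Oral exam (48), so Oral exam counts as 59.
Weighted total:
  Theory 100 × 0.07 = 7
  Skills demo 76 × 0.11 = 8.36
  Applied module 49 × 0.18 = 8.82
  Practical 59 × 0.11 = 6.49
  Safety assessment 43 × 0.08 = 3.44
  Oral exam 59 × 0.3 = 17.7
  Case study 44 × 0.15 = 6.6
Sum = 58.41
58.41 < 60 → F

F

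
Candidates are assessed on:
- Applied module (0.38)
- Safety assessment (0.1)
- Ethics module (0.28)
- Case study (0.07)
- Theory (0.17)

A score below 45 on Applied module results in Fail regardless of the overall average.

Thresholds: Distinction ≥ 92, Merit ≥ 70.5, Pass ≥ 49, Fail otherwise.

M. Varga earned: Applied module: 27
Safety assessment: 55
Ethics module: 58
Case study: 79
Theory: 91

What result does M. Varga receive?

Applied module score 27 < 45: minimum not met.
Weighted total:
  Applied module 27 × 0.38 = 10.26
  Safety assessment 55 × 0.1 = 5.5
  Ethics module 58 × 0.28 = 16.24
  Case study 79 × 0.07 = 5.53
  Theory 91 × 0.17 = 15.47
Sum = 53
Because the Applied module minimum was not met, the result is Fail.

Fail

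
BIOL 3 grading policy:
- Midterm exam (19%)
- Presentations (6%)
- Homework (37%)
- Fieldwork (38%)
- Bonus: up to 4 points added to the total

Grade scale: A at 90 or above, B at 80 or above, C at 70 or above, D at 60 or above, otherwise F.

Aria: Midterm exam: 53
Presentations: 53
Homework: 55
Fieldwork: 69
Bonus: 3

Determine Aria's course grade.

D

Weighted total:
  Midterm exam 53 × 0.19 = 10.07
  Presentations 53 × 0.06 = 3.18
  Homework 55 × 0.37 = 20.35
  Fieldwork 69 × 0.38 = 26.22
Sum = 59.82
Bonus: 59.82 + 3 = 62.82
62.82 is ≥ 60 and < 70 → D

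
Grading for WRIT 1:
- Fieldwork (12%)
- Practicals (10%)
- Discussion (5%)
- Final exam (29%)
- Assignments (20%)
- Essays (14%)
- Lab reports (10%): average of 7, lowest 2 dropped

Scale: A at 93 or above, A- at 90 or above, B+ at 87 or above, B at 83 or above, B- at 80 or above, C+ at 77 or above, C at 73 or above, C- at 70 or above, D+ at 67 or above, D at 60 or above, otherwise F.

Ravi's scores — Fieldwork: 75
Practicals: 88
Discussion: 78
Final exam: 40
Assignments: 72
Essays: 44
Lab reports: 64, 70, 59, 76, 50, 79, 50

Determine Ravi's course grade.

Lab reports: drop 50, 50 → average of remaining 5 = 348/5 = 69.6
Weighted total:
  Fieldwork 75 × 0.12 = 9
  Practicals 88 × 0.1 = 8.8
  Discussion 78 × 0.05 = 3.9
  Final exam 40 × 0.29 = 11.6
  Assignments 72 × 0.2 = 14.4
  Essays 44 × 0.14 = 6.16
  Lab reports 69.6 × 0.1 = 6.96
Sum = 60.82
60.82 is ≥ 60 and < 67 → D

D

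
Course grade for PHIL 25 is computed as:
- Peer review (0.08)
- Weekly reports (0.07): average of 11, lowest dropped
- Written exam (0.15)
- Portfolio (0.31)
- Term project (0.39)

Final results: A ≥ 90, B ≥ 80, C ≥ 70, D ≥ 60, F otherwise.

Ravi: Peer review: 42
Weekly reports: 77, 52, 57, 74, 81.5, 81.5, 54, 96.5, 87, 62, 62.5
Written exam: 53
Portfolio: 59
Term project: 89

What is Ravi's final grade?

D

Weekly reports: drop 52 → average of remaining 10 = 733/10 = 73.3
Weighted total:
  Peer review 42 × 0.08 = 3.36
  Weekly reports 73.3 × 0.07 = 5.131
  Written exam 53 × 0.15 = 7.95
  Portfolio 59 × 0.31 = 18.29
  Term project 89 × 0.39 = 34.71
Sum = 69.441
69.441 is ≥ 60 and < 70 → D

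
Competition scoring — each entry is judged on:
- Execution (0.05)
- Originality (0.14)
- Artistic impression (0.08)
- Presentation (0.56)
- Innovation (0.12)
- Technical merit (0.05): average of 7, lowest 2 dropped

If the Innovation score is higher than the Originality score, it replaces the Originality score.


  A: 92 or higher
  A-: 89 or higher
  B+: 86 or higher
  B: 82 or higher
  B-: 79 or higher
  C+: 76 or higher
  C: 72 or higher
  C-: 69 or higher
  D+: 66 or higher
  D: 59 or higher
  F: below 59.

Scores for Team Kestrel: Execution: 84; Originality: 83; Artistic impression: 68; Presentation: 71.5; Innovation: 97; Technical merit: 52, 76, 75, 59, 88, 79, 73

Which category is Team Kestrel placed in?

C+

Technical merit: drop 52, 59 → average of remaining 5 = 391/5 = 78.2
Innovation (97) > Originality (83), so Originality counts as 97.
Weighted total:
  Execution 84 × 0.05 = 4.2
  Originality 97 × 0.14 = 13.58
  Artistic impression 68 × 0.08 = 5.44
  Presentation 71.5 × 0.56 = 40.04
  Innovation 97 × 0.12 = 11.64
  Technical merit 78.2 × 0.05 = 3.91
Sum = 78.81
78.81 is ≥ 76 and < 79 → C+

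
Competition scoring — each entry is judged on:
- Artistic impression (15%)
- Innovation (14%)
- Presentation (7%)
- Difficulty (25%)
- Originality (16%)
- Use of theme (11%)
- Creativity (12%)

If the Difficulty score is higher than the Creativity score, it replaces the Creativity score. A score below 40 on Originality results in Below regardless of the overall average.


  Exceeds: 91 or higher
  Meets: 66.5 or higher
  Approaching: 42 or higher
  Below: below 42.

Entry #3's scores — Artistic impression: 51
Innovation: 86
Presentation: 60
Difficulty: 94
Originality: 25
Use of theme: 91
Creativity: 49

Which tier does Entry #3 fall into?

Difficulty (94) > Creativity (49), so Creativity counts as 94.
Originality score 25 < 40: minimum not met.
Weighted total:
  Artistic impression 51 × 0.15 = 7.65
  Innovation 86 × 0.14 = 12.04
  Presentation 60 × 0.07 = 4.2
  Difficulty 94 × 0.25 = 23.5
  Originality 25 × 0.16 = 4
  Use of theme 91 × 0.11 = 10.01
  Creativity 94 × 0.12 = 11.28
Sum = 72.68
Because the Originality minimum was not met, the result is Below.

Below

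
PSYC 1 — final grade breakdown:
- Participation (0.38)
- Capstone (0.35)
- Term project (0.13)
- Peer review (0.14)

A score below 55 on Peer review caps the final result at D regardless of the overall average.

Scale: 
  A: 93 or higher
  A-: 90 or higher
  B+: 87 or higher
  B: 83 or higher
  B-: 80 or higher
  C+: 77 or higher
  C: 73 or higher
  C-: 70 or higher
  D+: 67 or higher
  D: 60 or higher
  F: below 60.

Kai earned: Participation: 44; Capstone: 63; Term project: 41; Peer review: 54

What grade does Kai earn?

Peer review score 54 < 55: minimum not met.
Weighted total:
  Participation 44 × 0.38 = 16.72
  Capstone 63 × 0.35 = 22.05
  Term project 41 × 0.13 = 5.33
  Peer review 54 × 0.14 = 7.56
Sum = 51.66
51.66 would be F; cap at D applies → F.

F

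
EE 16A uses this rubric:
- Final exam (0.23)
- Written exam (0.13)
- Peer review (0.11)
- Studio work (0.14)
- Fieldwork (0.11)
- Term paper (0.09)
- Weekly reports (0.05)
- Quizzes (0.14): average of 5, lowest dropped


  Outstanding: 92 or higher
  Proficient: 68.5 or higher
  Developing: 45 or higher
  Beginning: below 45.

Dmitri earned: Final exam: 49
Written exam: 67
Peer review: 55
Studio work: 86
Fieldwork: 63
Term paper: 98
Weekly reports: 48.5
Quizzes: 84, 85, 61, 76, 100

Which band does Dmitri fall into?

Quizzes: drop 61 → average of remaining 4 = 345/4 = 86.25
Weighted total:
  Final exam 49 × 0.23 = 11.27
  Written exam 67 × 0.13 = 8.71
  Peer review 55 × 0.11 = 6.05
  Studio work 86 × 0.14 = 12.04
  Fieldwork 63 × 0.11 = 6.93
  Term paper 98 × 0.09 = 8.82
  Weekly reports 48.5 × 0.05 = 2.425
  Quizzes 86.25 × 0.14 = 12.075
Sum = 68.32
68.32 is ≥ 45 and < 68.5 → Developing

Developing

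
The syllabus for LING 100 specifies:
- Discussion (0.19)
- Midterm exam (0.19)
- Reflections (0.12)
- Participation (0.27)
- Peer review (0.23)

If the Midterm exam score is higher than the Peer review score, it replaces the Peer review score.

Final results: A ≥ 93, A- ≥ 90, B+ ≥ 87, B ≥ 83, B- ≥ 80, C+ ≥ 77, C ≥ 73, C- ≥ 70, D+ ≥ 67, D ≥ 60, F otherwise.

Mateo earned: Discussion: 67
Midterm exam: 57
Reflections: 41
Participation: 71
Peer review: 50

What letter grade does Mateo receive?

Midterm exam (57) > Peer review (50), so Peer review counts as 57.
Weighted total:
  Discussion 67 × 0.19 = 12.73
  Midterm exam 57 × 0.19 = 10.83
  Reflections 41 × 0.12 = 4.92
  Participation 71 × 0.27 = 19.17
  Peer review 57 × 0.23 = 13.11
Sum = 60.76
60.76 is ≥ 60 and < 67 → D

D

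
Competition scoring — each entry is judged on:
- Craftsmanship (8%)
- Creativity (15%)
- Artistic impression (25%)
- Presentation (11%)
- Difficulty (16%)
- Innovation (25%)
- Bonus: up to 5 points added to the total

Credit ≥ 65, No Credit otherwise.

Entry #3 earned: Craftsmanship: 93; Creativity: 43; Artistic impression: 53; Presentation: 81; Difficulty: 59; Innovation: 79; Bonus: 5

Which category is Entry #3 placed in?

Weighted total:
  Craftsmanship 93 × 0.08 = 7.44
  Creativity 43 × 0.15 = 6.45
  Artistic impression 53 × 0.25 = 13.25
  Presentation 81 × 0.11 = 8.91
  Difficulty 59 × 0.16 = 9.44
  Innovation 79 × 0.25 = 19.75
Sum = 65.24
Bonus: 65.24 + 5 = 70.24
70.24 ≥ 65 → Credit

Credit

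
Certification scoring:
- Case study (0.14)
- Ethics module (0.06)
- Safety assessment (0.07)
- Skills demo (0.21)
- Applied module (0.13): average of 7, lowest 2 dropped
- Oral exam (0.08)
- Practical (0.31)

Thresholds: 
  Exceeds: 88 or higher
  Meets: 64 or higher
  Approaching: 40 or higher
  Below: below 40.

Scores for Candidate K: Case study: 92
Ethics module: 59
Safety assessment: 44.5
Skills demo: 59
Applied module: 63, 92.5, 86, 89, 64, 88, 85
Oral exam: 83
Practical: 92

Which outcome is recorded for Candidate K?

Applied module: drop 63, 64 → average of remaining 5 = 440.5/5 = 88.1
Weighted total:
  Case study 92 × 0.14 = 12.88
  Ethics module 59 × 0.06 = 3.54
  Safety assessment 44.5 × 0.07 = 3.115
  Skills demo 59 × 0.21 = 12.39
  Applied module 88.1 × 0.13 = 11.453
  Oral exam 83 × 0.08 = 6.64
  Practical 92 × 0.31 = 28.52
Sum = 78.538
78.538 is ≥ 64 and < 88 → Meets

Meets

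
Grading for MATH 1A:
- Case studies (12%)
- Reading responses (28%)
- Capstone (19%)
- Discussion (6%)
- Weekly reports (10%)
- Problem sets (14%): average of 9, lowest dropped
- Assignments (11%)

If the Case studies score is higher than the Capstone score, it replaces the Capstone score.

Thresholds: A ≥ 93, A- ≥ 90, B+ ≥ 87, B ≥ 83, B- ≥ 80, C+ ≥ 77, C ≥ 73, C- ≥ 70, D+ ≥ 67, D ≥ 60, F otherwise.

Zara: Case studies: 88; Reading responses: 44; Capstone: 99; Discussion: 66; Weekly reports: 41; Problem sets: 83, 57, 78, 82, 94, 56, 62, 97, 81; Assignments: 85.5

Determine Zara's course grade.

C-

Problem sets: drop 56 → average of remaining 8 = 634/8 = 79.25
Case studies (88) ≤ Capstone (99), so Capstone stays at 99.
Weighted total:
  Case studies 88 × 0.12 = 10.56
  Reading responses 44 × 0.28 = 12.32
  Capstone 99 × 0.19 = 18.81
  Discussion 66 × 0.06 = 3.96
  Weekly reports 41 × 0.1 = 4.1
  Problem sets 79.25 × 0.14 = 11.095
  Assignments 85.5 × 0.11 = 9.405
Sum = 70.25
70.25 is ≥ 70 and < 73 → C-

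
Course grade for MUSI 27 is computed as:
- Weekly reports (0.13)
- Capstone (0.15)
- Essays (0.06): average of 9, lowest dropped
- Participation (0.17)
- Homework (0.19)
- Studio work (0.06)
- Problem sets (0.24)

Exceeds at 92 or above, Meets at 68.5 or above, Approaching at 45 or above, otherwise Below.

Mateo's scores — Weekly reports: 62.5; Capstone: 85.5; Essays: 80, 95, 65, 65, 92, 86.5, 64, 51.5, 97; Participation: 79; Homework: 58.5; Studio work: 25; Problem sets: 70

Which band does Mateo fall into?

Meets

Essays: drop 51.5 → average of remaining 8 = 644.5/8 = 80.5625
Weighted total:
  Weekly reports 62.5 × 0.13 = 8.125
  Capstone 85.5 × 0.15 = 12.825
  Essays 80.5625 × 0.06 = 4.83375
  Participation 79 × 0.17 = 13.43
  Homework 58.5 × 0.19 = 11.115
  Studio work 25 × 0.06 = 1.5
  Problem sets 70 × 0.24 = 16.8
Sum = 68.62875
68.62875 is ≥ 68.5 and < 92 → Meets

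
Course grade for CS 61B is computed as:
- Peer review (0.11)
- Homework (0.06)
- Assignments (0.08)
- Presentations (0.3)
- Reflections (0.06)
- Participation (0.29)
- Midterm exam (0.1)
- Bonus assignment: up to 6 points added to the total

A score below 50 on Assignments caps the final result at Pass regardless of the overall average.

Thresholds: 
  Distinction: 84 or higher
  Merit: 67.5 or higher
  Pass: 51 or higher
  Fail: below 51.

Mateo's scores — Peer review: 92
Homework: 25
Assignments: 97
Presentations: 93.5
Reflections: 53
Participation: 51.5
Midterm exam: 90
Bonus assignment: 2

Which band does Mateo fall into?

Merit

Assignments score 97 ≥ 50: minimum met.
Weighted total:
  Peer review 92 × 0.11 = 10.12
  Homework 25 × 0.06 = 1.5
  Assignments 97 × 0.08 = 7.76
  Presentations 93.5 × 0.3 = 28.05
  Reflections 53 × 0.06 = 3.18
  Participation 51.5 × 0.29 = 14.935
  Midterm exam 90 × 0.1 = 9
Sum = 74.545
Bonus assignment: 74.545 + 2 = 76.545
76.545 is ≥ 67.5 and < 84 → Merit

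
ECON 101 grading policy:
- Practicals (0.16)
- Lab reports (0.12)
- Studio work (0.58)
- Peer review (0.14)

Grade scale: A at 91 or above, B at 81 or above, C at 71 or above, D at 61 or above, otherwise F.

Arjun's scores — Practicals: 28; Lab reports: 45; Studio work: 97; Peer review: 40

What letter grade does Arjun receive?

Weighted total:
  Practicals 28 × 0.16 = 4.48
  Lab reports 45 × 0.12 = 5.4
  Studio work 97 × 0.58 = 56.26
  Peer review 40 × 0.14 = 5.6
Sum = 71.74
71.74 is ≥ 71 and < 81 → C

C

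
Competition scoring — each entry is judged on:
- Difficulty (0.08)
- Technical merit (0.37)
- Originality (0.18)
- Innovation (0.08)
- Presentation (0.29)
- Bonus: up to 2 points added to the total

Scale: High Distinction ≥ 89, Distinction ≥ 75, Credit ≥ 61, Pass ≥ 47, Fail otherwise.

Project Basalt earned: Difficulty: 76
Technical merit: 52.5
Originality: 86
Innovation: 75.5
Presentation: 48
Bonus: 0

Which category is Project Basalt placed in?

Weighted total:
  Difficulty 76 × 0.08 = 6.08
  Technical merit 52.5 × 0.37 = 19.425
  Originality 86 × 0.18 = 15.48
  Innovation 75.5 × 0.08 = 6.04
  Presentation 48 × 0.29 = 13.92
Sum = 60.945
Bonus: 60.945 + 0 = 60.945
60.945 is ≥ 47 and < 61 → Pass

Pass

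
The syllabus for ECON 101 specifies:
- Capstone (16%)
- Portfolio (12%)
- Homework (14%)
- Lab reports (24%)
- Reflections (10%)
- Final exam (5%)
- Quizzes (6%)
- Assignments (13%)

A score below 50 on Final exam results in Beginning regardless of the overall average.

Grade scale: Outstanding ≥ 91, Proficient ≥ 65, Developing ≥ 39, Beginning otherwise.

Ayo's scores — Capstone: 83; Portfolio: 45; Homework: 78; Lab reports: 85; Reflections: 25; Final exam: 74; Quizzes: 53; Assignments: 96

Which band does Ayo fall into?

Final exam score 74 ≥ 50: minimum met.
Weighted total:
  Capstone 83 × 0.16 = 13.28
  Portfolio 45 × 0.12 = 5.4
  Homework 78 × 0.14 = 10.92
  Lab reports 85 × 0.24 = 20.4
  Reflections 25 × 0.1 = 2.5
  Final exam 74 × 0.05 = 3.7
  Quizzes 53 × 0.06 = 3.18
  Assignments 96 × 0.13 = 12.48
Sum = 71.86
71.86 is ≥ 65 and < 91 → Proficient

Proficient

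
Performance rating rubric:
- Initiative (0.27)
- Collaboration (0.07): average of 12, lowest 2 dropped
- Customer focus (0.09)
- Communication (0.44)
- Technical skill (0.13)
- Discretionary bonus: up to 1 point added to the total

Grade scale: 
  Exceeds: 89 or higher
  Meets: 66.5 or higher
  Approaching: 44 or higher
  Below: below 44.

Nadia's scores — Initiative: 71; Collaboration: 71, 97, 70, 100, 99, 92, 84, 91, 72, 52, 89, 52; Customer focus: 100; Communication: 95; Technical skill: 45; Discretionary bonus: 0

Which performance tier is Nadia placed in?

Collaboration: drop 52, 52 → average of remaining 10 = 865/10 = 86.5
Weighted total:
  Initiative 71 × 0.27 = 19.17
  Collaboration 86.5 × 0.07 = 6.055
  Customer focus 100 × 0.09 = 9
  Communication 95 × 0.44 = 41.8
  Technical skill 45 × 0.13 = 5.85
Sum = 81.875
Discretionary bonus: 81.875 + 0 = 81.875
81.875 is ≥ 66.5 and < 89 → Meets

Meets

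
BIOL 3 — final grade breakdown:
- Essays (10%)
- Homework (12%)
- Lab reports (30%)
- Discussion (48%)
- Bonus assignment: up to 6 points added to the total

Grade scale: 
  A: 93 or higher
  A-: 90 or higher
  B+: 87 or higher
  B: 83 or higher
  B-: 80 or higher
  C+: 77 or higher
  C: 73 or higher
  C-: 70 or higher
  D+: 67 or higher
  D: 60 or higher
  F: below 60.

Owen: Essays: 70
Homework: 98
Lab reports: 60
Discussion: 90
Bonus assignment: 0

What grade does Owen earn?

Weighted total:
  Essays 70 × 0.1 = 7
  Homework 98 × 0.12 = 11.76
  Lab reports 60 × 0.3 = 18
  Discussion 90 × 0.48 = 43.2
Sum = 79.96
Bonus assignment: 79.96 + 0 = 79.96
79.96 is ≥ 77 and < 80 → C+

C+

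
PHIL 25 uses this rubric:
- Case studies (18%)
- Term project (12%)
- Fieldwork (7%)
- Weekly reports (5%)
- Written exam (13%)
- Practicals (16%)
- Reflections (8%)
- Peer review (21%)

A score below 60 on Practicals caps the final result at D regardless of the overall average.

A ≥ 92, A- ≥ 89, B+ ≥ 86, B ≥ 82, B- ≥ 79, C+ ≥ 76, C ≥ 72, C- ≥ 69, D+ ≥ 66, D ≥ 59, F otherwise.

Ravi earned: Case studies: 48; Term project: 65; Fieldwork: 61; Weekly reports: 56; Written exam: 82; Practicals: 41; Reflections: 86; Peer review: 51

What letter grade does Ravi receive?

F

Practicals score 41 < 60: minimum not met.
Weighted total:
  Case studies 48 × 0.18 = 8.64
  Term project 65 × 0.12 = 7.8
  Fieldwork 61 × 0.07 = 4.27
  Weekly reports 56 × 0.05 = 2.8
  Written exam 82 × 0.13 = 10.66
  Practicals 41 × 0.16 = 6.56
  Reflections 86 × 0.08 = 6.88
  Peer review 51 × 0.21 = 10.71
Sum = 58.32
58.32 would be F; cap at D applies → F.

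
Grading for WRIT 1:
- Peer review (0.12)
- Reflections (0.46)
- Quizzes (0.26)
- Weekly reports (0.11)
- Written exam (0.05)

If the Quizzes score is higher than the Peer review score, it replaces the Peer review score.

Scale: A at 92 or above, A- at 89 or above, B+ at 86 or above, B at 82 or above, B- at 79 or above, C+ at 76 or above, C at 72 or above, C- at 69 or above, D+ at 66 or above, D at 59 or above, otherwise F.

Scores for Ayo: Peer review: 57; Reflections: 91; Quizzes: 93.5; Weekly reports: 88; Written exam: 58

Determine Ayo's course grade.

A-

Quizzes (93.5) > Peer review (57), so Peer review counts as 93.5.
Weighted total:
  Peer review 93.5 × 0.12 = 11.22
  Reflections 91 × 0.46 = 41.86
  Quizzes 93.5 × 0.26 = 24.31
  Weekly reports 88 × 0.11 = 9.68
  Written exam 58 × 0.05 = 2.9
Sum = 89.97
89.97 is ≥ 89 and < 92 → A-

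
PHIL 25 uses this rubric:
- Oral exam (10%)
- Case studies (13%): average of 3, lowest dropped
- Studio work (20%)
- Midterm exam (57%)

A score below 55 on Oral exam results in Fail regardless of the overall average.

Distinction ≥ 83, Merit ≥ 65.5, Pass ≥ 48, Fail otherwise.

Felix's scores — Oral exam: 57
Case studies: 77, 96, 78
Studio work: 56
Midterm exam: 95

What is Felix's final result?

Case studies: drop 77 → average of remaining 2 = 174/2 = 87
Oral exam score 57 ≥ 55: minimum met.
Weighted total:
  Oral exam 57 × 0.1 = 5.7
  Case studies 87 × 0.13 = 11.31
  Studio work 56 × 0.2 = 11.2
  Midterm exam 95 × 0.57 = 54.15
Sum = 82.36
82.36 is ≥ 65.5 and < 83 → Merit

Merit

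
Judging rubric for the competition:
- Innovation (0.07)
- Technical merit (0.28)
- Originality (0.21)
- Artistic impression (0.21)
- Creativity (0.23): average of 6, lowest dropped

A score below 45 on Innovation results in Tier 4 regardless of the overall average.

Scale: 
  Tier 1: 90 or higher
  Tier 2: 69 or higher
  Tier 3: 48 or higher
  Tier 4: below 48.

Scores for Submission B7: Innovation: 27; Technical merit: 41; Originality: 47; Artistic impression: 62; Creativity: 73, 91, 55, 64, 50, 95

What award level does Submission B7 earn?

Creativity: drop 50 → average of remaining 5 = 378/5 = 75.6
Innovation score 27 < 45: minimum not met.
Weighted total:
  Innovation 27 × 0.07 = 1.89
  Technical merit 41 × 0.28 = 11.48
  Originality 47 × 0.21 = 9.87
  Artistic impression 62 × 0.21 = 13.02
  Creativity 75.6 × 0.23 = 17.388
Sum = 53.648
Because the Innovation minimum was not met, the result is Tier 4.

Tier 4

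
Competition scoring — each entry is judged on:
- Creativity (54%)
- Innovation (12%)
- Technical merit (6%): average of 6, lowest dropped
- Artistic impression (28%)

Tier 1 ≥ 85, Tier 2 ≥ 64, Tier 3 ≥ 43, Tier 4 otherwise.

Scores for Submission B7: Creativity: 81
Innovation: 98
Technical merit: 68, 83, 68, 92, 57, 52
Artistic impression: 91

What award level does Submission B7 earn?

Technical merit: drop 52 → average of remaining 5 = 368/5 = 73.6
Weighted total:
  Creativity 81 × 0.54 = 43.74
  Innovation 98 × 0.12 = 11.76
  Technical merit 73.6 × 0.06 = 4.416
  Artistic impression 91 × 0.28 = 25.48
Sum = 85.396
85.396 ≥ 85 → Tier 1

Tier 1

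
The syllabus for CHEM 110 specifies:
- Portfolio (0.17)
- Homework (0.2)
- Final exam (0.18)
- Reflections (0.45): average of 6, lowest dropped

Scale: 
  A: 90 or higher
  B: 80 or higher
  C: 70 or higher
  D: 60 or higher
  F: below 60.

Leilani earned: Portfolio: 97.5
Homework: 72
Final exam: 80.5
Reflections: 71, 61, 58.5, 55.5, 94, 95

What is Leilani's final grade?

C

Reflections: drop 55.5 → average of remaining 5 = 379.5/5 = 75.9
Weighted total:
  Portfolio 97.5 × 0.17 = 16.575
  Homework 72 × 0.2 = 14.4
  Final exam 80.5 × 0.18 = 14.49
  Reflections 75.9 × 0.45 = 34.155
Sum = 79.62
79.62 is ≥ 70 and < 80 → C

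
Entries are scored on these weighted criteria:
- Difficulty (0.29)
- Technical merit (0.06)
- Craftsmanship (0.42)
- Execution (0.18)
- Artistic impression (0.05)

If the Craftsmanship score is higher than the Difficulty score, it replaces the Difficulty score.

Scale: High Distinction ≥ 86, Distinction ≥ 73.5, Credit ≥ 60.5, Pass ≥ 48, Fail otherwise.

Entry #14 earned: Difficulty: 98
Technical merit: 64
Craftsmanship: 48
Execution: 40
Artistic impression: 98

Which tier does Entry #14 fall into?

Craftsmanship (48) ≤ Difficulty (98), so Difficulty stays at 98.
Weighted total:
  Difficulty 98 × 0.29 = 28.42
  Technical merit 64 × 0.06 = 3.84
  Craftsmanship 48 × 0.42 = 20.16
  Execution 40 × 0.18 = 7.2
  Artistic impression 98 × 0.05 = 4.9
Sum = 64.52
64.52 is ≥ 60.5 and < 73.5 → Credit

Credit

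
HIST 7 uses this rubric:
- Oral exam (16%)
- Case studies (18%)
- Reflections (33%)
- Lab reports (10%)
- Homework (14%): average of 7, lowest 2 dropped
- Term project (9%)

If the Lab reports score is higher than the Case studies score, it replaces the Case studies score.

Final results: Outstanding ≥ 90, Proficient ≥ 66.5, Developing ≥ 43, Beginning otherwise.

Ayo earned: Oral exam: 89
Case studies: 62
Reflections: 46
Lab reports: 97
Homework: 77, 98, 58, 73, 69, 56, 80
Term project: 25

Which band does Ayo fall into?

Homework: drop 56, 58 → average of remaining 5 = 397/5 = 79.4
Lab reports (97) > Case studies (62), so Case studies counts as 97.
Weighted total:
  Oral exam 89 × 0.16 = 14.24
  Case studies 97 × 0.18 = 17.46
  Reflections 46 × 0.33 = 15.18
  Lab reports 97 × 0.1 = 9.7
  Homework 79.4 × 0.14 = 11.116
  Term project 25 × 0.09 = 2.25
Sum = 69.946
69.946 is ≥ 66.5 and < 90 → Proficient

Proficient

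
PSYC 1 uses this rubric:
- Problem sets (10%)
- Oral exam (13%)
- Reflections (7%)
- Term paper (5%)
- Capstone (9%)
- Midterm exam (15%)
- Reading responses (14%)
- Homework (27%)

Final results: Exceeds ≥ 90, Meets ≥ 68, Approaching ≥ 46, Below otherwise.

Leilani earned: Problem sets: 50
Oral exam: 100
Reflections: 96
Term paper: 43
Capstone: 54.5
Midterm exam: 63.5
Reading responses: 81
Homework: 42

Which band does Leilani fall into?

Weighted total:
  Problem sets 50 × 0.1 = 5
  Oral exam 100 × 0.13 = 13
  Reflections 96 × 0.07 = 6.72
  Term paper 43 × 0.05 = 2.15
  Capstone 54.5 × 0.09 = 4.905
  Midterm exam 63.5 × 0.15 = 9.525
  Reading responses 81 × 0.14 = 11.34
  Homework 42 × 0.27 = 11.34
Sum = 63.98
63.98 is ≥ 46 and < 68 → Approaching

Approaching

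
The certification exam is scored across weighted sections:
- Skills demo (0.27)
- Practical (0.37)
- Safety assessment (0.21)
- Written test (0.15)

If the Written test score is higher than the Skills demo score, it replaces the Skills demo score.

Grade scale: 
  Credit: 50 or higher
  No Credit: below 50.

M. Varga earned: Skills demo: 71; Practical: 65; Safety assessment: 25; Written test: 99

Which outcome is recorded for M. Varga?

Credit

Written test (99) > Skills demo (71), so Skills demo counts as 99.
Weighted total:
  Skills demo 99 × 0.27 = 26.73
  Practical 65 × 0.37 = 24.05
  Safety assessment 25 × 0.21 = 5.25
  Written test 99 × 0.15 = 14.85
Sum = 70.88
70.88 ≥ 50 → Credit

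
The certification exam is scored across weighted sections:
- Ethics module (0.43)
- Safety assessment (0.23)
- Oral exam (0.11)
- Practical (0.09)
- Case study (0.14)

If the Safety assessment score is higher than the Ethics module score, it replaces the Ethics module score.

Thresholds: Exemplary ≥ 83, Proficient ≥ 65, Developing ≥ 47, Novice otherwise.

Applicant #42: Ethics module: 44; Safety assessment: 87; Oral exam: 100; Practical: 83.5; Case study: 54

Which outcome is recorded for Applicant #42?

Safety assessment (87) > Ethics module (44), so Ethics module counts as 87.
Weighted total:
  Ethics module 87 × 0.43 = 37.41
  Safety assessment 87 × 0.23 = 20.01
  Oral exam 100 × 0.11 = 11
  Practical 83.5 × 0.09 = 7.515
  Case study 54 × 0.14 = 7.56
Sum = 83.495
83.495 ≥ 83 → Exemplary

Exemplary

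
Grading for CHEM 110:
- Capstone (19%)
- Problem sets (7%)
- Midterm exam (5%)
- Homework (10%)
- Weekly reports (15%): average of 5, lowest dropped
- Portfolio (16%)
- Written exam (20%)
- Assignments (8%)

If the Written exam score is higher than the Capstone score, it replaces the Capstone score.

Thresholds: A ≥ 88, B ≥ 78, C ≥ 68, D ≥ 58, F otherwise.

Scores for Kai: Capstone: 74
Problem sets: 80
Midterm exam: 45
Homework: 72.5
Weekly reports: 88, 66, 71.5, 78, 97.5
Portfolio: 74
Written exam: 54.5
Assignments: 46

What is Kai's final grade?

C

Weekly reports: drop 66 → average of remaining 4 = 335/4 = 83.75
Written exam (54.5) ≤ Capstone (74), so Capstone stays at 74.
Weighted total:
  Capstone 74 × 0.19 = 14.06
  Problem sets 80 × 0.07 = 5.6
  Midterm exam 45 × 0.05 = 2.25
  Homework 72.5 × 0.1 = 7.25
  Weekly reports 83.75 × 0.15 = 12.5625
  Portfolio 74 × 0.16 = 11.84
  Written exam 54.5 × 0.2 = 10.9
  Assignments 46 × 0.08 = 3.68
Sum = 68.1425
68.1425 is ≥ 68 and < 78 → C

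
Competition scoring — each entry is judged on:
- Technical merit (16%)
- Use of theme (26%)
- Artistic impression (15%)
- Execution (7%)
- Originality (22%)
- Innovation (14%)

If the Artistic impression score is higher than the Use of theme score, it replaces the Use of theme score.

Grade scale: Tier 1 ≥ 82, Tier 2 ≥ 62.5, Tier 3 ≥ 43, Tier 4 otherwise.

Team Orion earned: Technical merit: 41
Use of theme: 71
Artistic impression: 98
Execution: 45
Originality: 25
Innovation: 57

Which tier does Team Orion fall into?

Artistic impression (98) > Use of theme (71), so Use of theme counts as 98.
Weighted total:
  Technical merit 41 × 0.16 = 6.56
  Use of theme 98 × 0.26 = 25.48
  Artistic impression 98 × 0.15 = 14.7
  Execution 45 × 0.07 = 3.15
  Originality 25 × 0.22 = 5.5
  Innovation 57 × 0.14 = 7.98
Sum = 63.37
63.37 is ≥ 62.5 and < 82 → Tier 2

Tier 2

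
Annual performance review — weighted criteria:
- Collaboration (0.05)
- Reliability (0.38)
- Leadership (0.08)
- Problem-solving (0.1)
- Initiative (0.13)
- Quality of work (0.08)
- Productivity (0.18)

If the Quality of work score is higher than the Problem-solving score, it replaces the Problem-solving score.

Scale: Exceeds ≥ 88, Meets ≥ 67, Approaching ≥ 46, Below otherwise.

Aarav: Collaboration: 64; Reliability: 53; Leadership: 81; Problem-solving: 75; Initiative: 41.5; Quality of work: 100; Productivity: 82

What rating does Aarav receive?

Quality of work (100) > Problem-solving (75), so Problem-solving counts as 100.
Weighted total:
  Collaboration 64 × 0.05 = 3.2
  Reliability 53 × 0.38 = 20.14
  Leadership 81 × 0.08 = 6.48
  Problem-solving 100 × 0.1 = 10
  Initiative 41.5 × 0.13 = 5.395
  Quality of work 100 × 0.08 = 8
  Productivity 82 × 0.18 = 14.76
Sum = 67.975
67.975 is ≥ 67 and < 88 → Meets

Meets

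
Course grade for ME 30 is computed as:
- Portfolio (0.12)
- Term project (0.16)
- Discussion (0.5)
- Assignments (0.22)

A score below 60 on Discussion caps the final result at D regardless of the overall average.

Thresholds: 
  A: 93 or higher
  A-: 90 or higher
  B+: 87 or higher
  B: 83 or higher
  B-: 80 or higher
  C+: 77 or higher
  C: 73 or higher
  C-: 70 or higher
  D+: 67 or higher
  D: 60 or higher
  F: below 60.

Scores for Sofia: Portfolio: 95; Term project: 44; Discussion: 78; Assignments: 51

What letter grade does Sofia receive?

Discussion score 78 ≥ 60: minimum met.
Weighted total:
  Portfolio 95 × 0.12 = 11.4
  Term project 44 × 0.16 = 7.04
  Discussion 78 × 0.5 = 39
  Assignments 51 × 0.22 = 11.22
Sum = 68.66
68.66 is ≥ 67 and < 70 → D+

D+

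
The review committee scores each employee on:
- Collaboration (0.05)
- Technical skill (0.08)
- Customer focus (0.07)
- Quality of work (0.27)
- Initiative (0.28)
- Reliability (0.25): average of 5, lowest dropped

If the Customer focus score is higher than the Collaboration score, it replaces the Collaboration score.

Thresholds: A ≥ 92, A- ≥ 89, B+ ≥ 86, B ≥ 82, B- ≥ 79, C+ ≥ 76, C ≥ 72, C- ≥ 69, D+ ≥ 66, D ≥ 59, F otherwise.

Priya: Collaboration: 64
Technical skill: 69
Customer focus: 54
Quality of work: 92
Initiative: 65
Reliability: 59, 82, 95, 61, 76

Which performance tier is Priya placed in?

C

Reliability: drop 59 → average of remaining 4 = 314/4 = 78.5
Customer focus (54) ≤ Collaboration (64), so Collaboration stays at 64.
Weighted total:
  Collaboration 64 × 0.05 = 3.2
  Technical skill 69 × 0.08 = 5.52
  Customer focus 54 × 0.07 = 3.78
  Quality of work 92 × 0.27 = 24.84
  Initiative 65 × 0.28 = 18.2
  Reliability 78.5 × 0.25 = 19.625
Sum = 75.165
75.165 is ≥ 72 and < 76 → C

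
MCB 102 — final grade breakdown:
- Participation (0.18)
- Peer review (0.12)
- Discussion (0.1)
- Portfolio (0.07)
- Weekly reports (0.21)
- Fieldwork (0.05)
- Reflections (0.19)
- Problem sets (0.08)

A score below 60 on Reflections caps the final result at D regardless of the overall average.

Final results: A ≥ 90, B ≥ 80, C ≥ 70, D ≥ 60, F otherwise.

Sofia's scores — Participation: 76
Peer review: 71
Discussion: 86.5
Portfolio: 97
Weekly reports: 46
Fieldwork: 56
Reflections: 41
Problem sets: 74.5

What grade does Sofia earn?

D

Reflections score 41 < 60: minimum not met.
Weighted total:
  Participation 76 × 0.18 = 13.68
  Peer review 71 × 0.12 = 8.52
  Discussion 86.5 × 0.1 = 8.65
  Portfolio 97 × 0.07 = 6.79
  Weekly reports 46 × 0.21 = 9.66
  Fieldwork 56 × 0.05 = 2.8
  Reflections 41 × 0.19 = 7.79
  Problem sets 74.5 × 0.08 = 5.96
Sum = 63.85
63.85 would be D; cap at D applies → D.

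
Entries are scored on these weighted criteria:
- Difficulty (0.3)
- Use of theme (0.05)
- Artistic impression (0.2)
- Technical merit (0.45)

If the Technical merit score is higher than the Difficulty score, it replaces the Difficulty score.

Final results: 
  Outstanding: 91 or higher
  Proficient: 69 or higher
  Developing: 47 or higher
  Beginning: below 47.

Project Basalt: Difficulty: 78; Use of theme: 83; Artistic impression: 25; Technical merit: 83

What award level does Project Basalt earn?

Technical merit (83) > Difficulty (78), so Difficulty counts as 83.
Weighted total:
  Difficulty 83 × 0.3 = 24.9
  Use of theme 83 × 0.05 = 4.15
  Artistic impression 25 × 0.2 = 5
  Technical merit 83 × 0.45 = 37.35
Sum = 71.4
71.4 is ≥ 69 and < 91 → Proficient

Proficient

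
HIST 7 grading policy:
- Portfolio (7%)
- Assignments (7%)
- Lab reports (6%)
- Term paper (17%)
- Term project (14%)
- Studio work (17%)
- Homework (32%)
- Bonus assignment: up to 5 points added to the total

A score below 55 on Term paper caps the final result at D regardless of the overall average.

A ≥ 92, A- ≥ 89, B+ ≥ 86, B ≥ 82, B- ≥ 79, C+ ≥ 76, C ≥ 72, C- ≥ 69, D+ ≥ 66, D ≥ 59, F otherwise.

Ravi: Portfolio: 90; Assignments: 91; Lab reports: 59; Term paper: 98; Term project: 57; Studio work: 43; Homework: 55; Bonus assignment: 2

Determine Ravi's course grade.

D+

Term paper score 98 ≥ 55: minimum met.
Weighted total:
  Portfolio 90 × 0.07 = 6.3
  Assignments 91 × 0.07 = 6.37
  Lab reports 59 × 0.06 = 3.54
  Term paper 98 × 0.17 = 16.66
  Term project 57 × 0.14 = 7.98
  Studio work 43 × 0.17 = 7.31
  Homework 55 × 0.32 = 17.6
Sum = 65.76
Bonus assignment: 65.76 + 2 = 67.76
67.76 is ≥ 66 and < 69 → D+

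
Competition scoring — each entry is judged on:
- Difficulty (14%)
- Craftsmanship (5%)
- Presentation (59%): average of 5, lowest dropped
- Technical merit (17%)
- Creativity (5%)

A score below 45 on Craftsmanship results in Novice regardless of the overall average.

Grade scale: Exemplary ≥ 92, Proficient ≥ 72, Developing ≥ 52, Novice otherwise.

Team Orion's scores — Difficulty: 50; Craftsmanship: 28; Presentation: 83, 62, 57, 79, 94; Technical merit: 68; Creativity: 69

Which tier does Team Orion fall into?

Presentation: drop 57 → average of remaining 4 = 318/4 = 79.5
Craftsmanship score 28 < 45: minimum not met.
Weighted total:
  Difficulty 50 × 0.14 = 7
  Craftsmanship 28 × 0.05 = 1.4
  Presentation 79.5 × 0.59 = 46.905
  Technical merit 68 × 0.17 = 11.56
  Creativity 69 × 0.05 = 3.45
Sum = 70.315
Because the Craftsmanship minimum was not met, the result is Novice.

Novice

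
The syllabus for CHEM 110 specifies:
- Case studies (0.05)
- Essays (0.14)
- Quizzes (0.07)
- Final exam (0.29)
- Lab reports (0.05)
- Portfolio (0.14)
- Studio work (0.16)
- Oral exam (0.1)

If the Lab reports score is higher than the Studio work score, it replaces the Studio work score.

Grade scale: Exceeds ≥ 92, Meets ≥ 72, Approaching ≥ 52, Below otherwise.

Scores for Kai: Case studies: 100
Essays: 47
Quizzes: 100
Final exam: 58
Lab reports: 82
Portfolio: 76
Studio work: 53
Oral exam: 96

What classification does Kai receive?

Lab reports (82) > Studio work (53), so Studio work counts as 82.
Weighted total:
  Case studies 100 × 0.05 = 5
  Essays 47 × 0.14 = 6.58
  Quizzes 100 × 0.07 = 7
  Final exam 58 × 0.29 = 16.82
  Lab reports 82 × 0.05 = 4.1
  Portfolio 76 × 0.14 = 10.64
  Studio work 82 × 0.16 = 13.12
  Oral exam 96 × 0.1 = 9.6
Sum = 72.86
72.86 is ≥ 72 and < 92 → Meets

Meets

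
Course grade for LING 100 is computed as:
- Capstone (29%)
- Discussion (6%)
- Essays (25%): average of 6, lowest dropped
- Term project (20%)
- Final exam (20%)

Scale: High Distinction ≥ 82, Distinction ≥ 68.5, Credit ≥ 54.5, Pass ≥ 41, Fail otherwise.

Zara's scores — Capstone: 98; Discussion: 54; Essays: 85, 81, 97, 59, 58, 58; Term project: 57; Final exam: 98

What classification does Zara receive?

Essays: drop 58 → average of remaining 5 = 380/5 = 76
Weighted total:
  Capstone 98 × 0.29 = 28.42
  Discussion 54 × 0.06 = 3.24
  Essays 76 × 0.25 = 19
  Term project 57 × 0.2 = 11.4
  Final exam 98 × 0.2 = 19.6
Sum = 81.66
81.66 is ≥ 68.5 and < 82 → Distinction

Distinction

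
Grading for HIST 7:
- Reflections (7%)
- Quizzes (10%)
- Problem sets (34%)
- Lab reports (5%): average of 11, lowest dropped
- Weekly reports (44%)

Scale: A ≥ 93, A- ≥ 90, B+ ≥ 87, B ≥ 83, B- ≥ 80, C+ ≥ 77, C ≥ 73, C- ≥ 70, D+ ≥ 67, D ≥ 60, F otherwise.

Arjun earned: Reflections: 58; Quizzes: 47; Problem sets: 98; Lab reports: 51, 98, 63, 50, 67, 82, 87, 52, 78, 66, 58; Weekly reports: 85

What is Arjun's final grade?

Lab reports: drop 50 → average of remaining 10 = 702/10 = 70.2
Weighted total:
  Reflections 58 × 0.07 = 4.06
  Quizzes 47 × 0.1 = 4.7
  Problem sets 98 × 0.34 = 33.32
  Lab reports 70.2 × 0.05 = 3.51
  Weekly reports 85 × 0.44 = 37.4
Sum = 82.99
82.99 is ≥ 80 and < 83 → B-

B-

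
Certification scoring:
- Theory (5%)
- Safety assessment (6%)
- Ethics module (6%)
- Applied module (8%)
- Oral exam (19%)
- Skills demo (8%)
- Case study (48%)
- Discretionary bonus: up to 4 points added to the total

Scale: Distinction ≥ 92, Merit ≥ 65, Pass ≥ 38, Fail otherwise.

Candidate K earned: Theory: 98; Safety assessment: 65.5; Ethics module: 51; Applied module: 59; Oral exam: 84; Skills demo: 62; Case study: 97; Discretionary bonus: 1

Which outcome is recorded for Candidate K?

Merit

Weighted total:
  Theory 98 × 0.05 = 4.9
  Safety assessment 65.5 × 0.06 = 3.93
  Ethics module 51 × 0.06 = 3.06
  Applied module 59 × 0.08 = 4.72
  Oral exam 84 × 0.19 = 15.96
  Skills demo 62 × 0.08 = 4.96
  Case study 97 × 0.48 = 46.56
Sum = 84.09
Discretionary bonus: 84.09 + 1 = 85.09
85.09 is ≥ 65 and < 92 → Merit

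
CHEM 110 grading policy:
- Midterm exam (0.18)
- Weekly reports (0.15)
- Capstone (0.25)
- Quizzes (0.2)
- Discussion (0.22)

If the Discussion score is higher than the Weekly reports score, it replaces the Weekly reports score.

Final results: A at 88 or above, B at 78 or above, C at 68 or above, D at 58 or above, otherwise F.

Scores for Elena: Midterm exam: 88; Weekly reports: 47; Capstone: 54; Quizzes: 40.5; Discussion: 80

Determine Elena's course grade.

D

Discussion (80) > Weekly reports (47), so Weekly reports counts as 80.
Weighted total:
  Midterm exam 88 × 0.18 = 15.84
  Weekly reports 80 × 0.15 = 12
  Capstone 54 × 0.25 = 13.5
  Quizzes 40.5 × 0.2 = 8.1
  Discussion 80 × 0.22 = 17.6
Sum = 67.04
67.04 is ≥ 58 and < 68 → D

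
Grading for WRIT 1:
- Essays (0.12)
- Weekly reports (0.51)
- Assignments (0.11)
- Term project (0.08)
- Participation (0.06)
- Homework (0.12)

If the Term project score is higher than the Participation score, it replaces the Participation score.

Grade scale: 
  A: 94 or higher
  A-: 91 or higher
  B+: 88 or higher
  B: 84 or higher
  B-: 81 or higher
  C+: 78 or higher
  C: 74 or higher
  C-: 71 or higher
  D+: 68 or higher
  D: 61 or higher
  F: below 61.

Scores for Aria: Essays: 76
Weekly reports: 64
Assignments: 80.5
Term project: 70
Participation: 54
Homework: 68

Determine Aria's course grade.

Term project (70) > Participation (54), so Participation counts as 70.
Weighted total:
  Essays 76 × 0.12 = 9.12
  Weekly reports 64 × 0.51 = 32.64
  Assignments 80.5 × 0.11 = 8.855
  Term project 70 × 0.08 = 5.6
  Participation 70 × 0.06 = 4.2
  Homework 68 × 0.12 = 8.16
Sum = 68.575
68.575 is ≥ 68 and < 71 → D+

D+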